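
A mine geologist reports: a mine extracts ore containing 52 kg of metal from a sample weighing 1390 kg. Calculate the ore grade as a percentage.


3.741%

Ore grade = (metal mass / ore mass) * 100
= (52 / 1390) * 100
= 0.03741007194 * 100
= 3.741%


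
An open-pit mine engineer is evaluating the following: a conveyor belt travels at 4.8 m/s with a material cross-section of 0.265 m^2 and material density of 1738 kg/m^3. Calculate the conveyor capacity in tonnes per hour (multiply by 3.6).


7958.6496 t/h

Volumetric flow = speed * area
= 4.8 * 0.265 = 1.272 m^3/s
Mass flow = volumetric * density
= 1.272 * 1738 = 2210.736 kg/s
Convert to t/h: multiply by 3.6
Capacity = 2210.736 * 3.6
= 7958.6496 t/h


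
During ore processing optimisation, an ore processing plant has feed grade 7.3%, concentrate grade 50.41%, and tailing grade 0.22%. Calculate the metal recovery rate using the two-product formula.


97.4114%

Using the two-product formula:
R = 100 * c * (f - t) / (f * (c - t))
Numerator = 100 * 50.41 * (7.3 - 0.22)
= 100 * 50.41 * 7.08
= 35690.28
Denominator = 7.3 * (50.41 - 0.22)
= 7.3 * 50.19
= 366.387
R = 35690.28 / 366.387
= 97.4114%


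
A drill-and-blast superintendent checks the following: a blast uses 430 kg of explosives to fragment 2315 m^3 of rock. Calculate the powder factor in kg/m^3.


Powder factor = explosive mass / rock volume
= 430 / 2315
= 0.1857 kg/m^3

0.1857 kg/m^3


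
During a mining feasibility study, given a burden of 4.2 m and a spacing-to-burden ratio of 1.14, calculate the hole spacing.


4.788 m

Spacing = burden * ratio
= 4.2 * 1.14
= 4.788 m


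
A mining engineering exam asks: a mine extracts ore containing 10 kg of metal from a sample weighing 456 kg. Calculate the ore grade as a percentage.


2.193%

Ore grade = (metal mass / ore mass) * 100
= (10 / 456) * 100
= 0.02192982456 * 100
= 2.193%


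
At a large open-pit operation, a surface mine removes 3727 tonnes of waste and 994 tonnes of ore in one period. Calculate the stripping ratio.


3.7495

Stripping ratio = waste tonnage / ore tonnage
= 3727 / 994
= 3.7495


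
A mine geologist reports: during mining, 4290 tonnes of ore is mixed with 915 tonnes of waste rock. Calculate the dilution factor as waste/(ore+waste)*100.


Total material = ore + waste
= 4290 + 915 = 5205 tonnes
Dilution = waste / total * 100
= 915 / 5205 * 100
= 0.1757925072 * 100
= 17.5793%

17.5793%


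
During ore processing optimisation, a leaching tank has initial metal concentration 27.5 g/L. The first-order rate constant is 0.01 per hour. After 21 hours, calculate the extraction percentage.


Compute the exponent:
-k * t = -0.01 * 21 = -0.21
Remaining concentration:
C = 27.5 * exp(-0.21)
= 27.5 * 0.810584246
= 22.29106676 g/L
Extracted = 27.5 - 22.29106676 = 5.208933236 g/L
Extraction % = 5.208933236 / 27.5 * 100
= 18.9416%

18.9416%


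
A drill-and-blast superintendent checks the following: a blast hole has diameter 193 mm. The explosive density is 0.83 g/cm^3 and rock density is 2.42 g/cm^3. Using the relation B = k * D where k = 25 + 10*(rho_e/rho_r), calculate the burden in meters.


5.4869 m

First, compute k:
rho_e / rho_r = 0.83 / 2.42 = 0.3429752066
k = 25 + 10 * 0.3429752066 = 28.42975207
Then, compute burden:
B = k * D / 1000 = 28.42975207 * 193 / 1000
= 5486.942149 / 1000
= 5.4869 m


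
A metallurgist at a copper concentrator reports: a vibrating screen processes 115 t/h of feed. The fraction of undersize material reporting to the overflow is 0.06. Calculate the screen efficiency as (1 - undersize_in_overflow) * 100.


94.0%

Screen efficiency = (1 - fraction of undersize in overflow) * 100
= (1 - 0.06) * 100
= 0.94 * 100
= 94.0%


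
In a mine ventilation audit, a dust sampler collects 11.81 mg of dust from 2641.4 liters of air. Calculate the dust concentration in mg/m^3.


4.4711 mg/m^3

Convert liters to m^3: 1 m^3 = 1000 L
Concentration = mass / volume * 1000
= 11.81 / 2641.4 * 1000
= 0.004471113803 * 1000
= 4.4711 mg/m^3


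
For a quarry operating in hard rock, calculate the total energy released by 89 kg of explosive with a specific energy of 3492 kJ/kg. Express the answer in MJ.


Energy = mass * specific_energy / 1000
= 89 * 3492 / 1000
= 310788 / 1000
= 310.788 MJ

310.788 MJ


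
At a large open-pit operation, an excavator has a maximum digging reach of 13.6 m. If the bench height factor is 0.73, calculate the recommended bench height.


9.928 m

Bench height = reach * factor
= 13.6 * 0.73
= 9.928 m


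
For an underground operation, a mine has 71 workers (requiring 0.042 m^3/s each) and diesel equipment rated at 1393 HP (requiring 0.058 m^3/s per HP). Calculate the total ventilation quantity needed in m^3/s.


Airflow for workers:
Q_people = 71 * 0.042 = 2.982 m^3/s
Airflow for diesel equipment:
Q_diesel = 1393 * 0.058 = 80.794 m^3/s
Total ventilation:
Q_total = 2.982 + 80.794
= 83.776 m^3/s

83.776 m^3/s


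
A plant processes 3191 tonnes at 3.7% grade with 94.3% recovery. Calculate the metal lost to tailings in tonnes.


6.7298 tonnes

Total metal in feed:
= 3191 * 3.7 / 100 = 118.067 tonnes
Metal recovered:
= 118.067 * 94.3 / 100 = 111.337181 tonnes
Metal lost to tailings:
= 118.067 - 111.337181
= 6.7298 tonnes


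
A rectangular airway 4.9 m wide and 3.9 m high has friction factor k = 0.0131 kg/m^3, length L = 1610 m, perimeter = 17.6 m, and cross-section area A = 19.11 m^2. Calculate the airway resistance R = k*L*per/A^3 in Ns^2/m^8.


0.0532 Ns^2/m^8

Compute the numerator:
k * L * per = 0.0131 * 1610 * 17.6
= 371.2016
Compute the denominator:
A^3 = 19.11^3 = 6978.821031
Resistance:
R = 371.2016 / 6978.821031
= 0.0532 Ns^2/m^8


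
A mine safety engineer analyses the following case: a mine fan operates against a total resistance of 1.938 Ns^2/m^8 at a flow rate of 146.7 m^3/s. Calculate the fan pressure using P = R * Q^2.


41707.4848 Pa

Compute Q^2:
Q^2 = 146.7^2 = 21520.89
Compute pressure:
P = R * Q^2 = 1.938 * 21520.89
= 41707.4848 Pa


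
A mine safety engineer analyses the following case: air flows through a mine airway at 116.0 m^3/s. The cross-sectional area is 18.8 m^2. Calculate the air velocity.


Velocity = flow rate / cross-sectional area
= 116.0 / 18.8
= 6.1702 m/s

6.1702 m/s


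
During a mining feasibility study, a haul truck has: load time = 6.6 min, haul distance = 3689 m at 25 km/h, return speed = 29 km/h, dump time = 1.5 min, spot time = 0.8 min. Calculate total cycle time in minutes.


Convert haul speed to m/min: 25 * 1000/60 = 416.6666667 m/min
Haul time = 3689 / 416.6666667 = 8.8536 min
Convert return speed to m/min: 29 * 1000/60 = 483.3333333 m/min
Return time = 3689 / 483.3333333 = 7.632413793 min
Total cycle time:
= 6.6 + 8.8536 + 1.5 + 7.632413793 + 0.8
= 25.386 min

25.386 min


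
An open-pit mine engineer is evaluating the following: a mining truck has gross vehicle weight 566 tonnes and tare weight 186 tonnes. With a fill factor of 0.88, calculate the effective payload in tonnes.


Maximum payload = gross - tare
= 566 - 186 = 380 tonnes
Effective payload = max payload * fill factor
= 380 * 0.88
= 334.4 tonnes

334.4 tonnes


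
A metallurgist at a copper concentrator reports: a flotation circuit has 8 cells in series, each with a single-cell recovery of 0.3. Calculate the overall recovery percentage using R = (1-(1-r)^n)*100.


94.2352%

Complement of single-cell recovery:
1 - r = 1 - 0.3 = 0.7
Raise to power n:
(1 - r)^8 = 0.7^8 = 0.05764801
Overall recovery:
R = (1 - 0.05764801) * 100
= 94.2352%


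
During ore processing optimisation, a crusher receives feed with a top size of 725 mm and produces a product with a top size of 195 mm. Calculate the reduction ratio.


Reduction ratio = feed size / product size
= 725 / 195
= 3.7179

3.7179


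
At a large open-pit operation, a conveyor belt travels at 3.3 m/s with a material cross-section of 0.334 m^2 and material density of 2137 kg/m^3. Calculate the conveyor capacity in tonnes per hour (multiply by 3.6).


Volumetric flow = speed * area
= 3.3 * 0.334 = 1.1022 m^3/s
Mass flow = volumetric * density
= 1.1022 * 2137 = 2355.4014 kg/s
Convert to t/h: multiply by 3.6
Capacity = 2355.4014 * 3.6
= 8479.445 t/h

8479.445 t/h


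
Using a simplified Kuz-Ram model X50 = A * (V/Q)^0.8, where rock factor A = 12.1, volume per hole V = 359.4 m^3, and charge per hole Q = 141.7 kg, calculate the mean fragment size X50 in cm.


25.4772 cm

Compute V/Q:
V/Q = 359.4 / 141.7 = 2.53634439
Raise to the power 0.8:
(V/Q)^0.8 = 2.53634439^0.8 = 2.105554941
Multiply by A:
X50 = 12.1 * 2.105554941
= 25.4772 cm


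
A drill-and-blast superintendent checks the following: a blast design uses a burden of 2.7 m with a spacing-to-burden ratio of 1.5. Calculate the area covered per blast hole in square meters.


First, find the spacing:
Spacing = burden * ratio = 2.7 * 1.5
= 4.05 m
Then, calculate the area:
Area = burden * spacing = 2.7 * 4.05
= 10.935 m^2

10.935 m^2


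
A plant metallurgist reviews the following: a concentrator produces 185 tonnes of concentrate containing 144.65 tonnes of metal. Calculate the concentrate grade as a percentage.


78.1892%

Grade = (metal in concentrate / concentrate mass) * 100
= (144.65 / 185) * 100
= 0.7818918919 * 100
= 78.1892%


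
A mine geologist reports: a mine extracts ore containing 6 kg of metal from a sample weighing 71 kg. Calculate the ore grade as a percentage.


8.4507%

Ore grade = (metal mass / ore mass) * 100
= (6 / 71) * 100
= 0.08450704225 * 100
= 8.4507%


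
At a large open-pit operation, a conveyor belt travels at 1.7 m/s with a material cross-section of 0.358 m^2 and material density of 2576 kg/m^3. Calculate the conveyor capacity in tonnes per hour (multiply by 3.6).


5643.913 t/h

Volumetric flow = speed * area
= 1.7 * 0.358 = 0.6086 m^3/s
Mass flow = volumetric * density
= 0.6086 * 2576 = 1567.7536 kg/s
Convert to t/h: multiply by 3.6
Capacity = 1567.7536 * 3.6
= 5643.913 t/h


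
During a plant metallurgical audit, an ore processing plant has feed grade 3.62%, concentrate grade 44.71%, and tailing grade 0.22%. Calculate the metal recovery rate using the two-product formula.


94.3871%

Using the two-product formula:
R = 100 * c * (f - t) / (f * (c - t))
Numerator = 100 * 44.71 * (3.62 - 0.22)
= 100 * 44.71 * 3.4
= 15201.4
Denominator = 3.62 * (44.71 - 0.22)
= 3.62 * 44.49
= 161.0538
R = 15201.4 / 161.0538
= 94.3871%


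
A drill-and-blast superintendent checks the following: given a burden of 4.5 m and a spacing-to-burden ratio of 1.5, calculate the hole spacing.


6.75 m

Spacing = burden * ratio
= 4.5 * 1.5
= 6.75 m


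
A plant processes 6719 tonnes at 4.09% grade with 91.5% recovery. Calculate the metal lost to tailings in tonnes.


23.3586 tonnes

Total metal in feed:
= 6719 * 4.09 / 100 = 274.8071 tonnes
Metal recovered:
= 274.8071 * 91.5 / 100 = 251.4484965 tonnes
Metal lost to tailings:
= 274.8071 - 251.4484965
= 23.3586 tonnes


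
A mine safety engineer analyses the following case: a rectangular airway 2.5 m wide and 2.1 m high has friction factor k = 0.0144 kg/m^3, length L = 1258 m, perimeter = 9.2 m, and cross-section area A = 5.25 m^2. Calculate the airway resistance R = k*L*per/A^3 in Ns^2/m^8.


1.1517 Ns^2/m^8

Compute the numerator:
k * L * per = 0.0144 * 1258 * 9.2
= 166.65984
Compute the denominator:
A^3 = 5.25^3 = 144.703125
Resistance:
R = 166.65984 / 144.703125
= 1.1517 Ns^2/m^8


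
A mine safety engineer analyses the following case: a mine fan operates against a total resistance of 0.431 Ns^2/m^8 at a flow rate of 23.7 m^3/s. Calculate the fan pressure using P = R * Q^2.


Compute Q^2:
Q^2 = 23.7^2 = 561.69
Compute pressure:
P = R * Q^2 = 0.431 * 561.69
= 242.0884 Pa

242.0884 Pa


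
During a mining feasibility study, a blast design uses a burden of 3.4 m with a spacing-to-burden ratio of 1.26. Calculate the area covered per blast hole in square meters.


14.5656 m^2

First, find the spacing:
Spacing = burden * ratio = 3.4 * 1.26
= 4.284 m
Then, calculate the area:
Area = burden * spacing = 3.4 * 4.284
= 14.5656 m^2


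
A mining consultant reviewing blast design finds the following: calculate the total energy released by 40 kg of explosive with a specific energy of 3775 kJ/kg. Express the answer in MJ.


Energy = mass * specific_energy / 1000
= 40 * 3775 / 1000
= 151000 / 1000
= 151.0 MJ

151.0 MJ


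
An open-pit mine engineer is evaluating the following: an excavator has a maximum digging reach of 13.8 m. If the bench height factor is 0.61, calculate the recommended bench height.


8.418 m

Bench height = reach * factor
= 13.8 * 0.61
= 8.418 m


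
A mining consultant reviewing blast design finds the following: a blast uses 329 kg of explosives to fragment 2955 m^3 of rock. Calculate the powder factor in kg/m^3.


0.1113 kg/m^3

Powder factor = explosive mass / rock volume
= 329 / 2955
= 0.1113 kg/m^3


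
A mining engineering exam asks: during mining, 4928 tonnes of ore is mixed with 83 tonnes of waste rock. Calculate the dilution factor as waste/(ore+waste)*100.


Total material = ore + waste
= 4928 + 83 = 5011 tonnes
Dilution = waste / total * 100
= 83 / 5011 * 100
= 0.01656356017 * 100
= 1.6564%

1.6564%


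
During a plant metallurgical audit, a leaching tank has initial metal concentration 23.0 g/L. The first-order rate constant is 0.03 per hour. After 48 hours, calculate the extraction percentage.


Compute the exponent:
-k * t = -0.03 * 48 = -1.44
Remaining concentration:
C = 23.0 * exp(-1.44)
= 23.0 * 0.2369277587
= 5.44933845 g/L
Extracted = 23.0 - 5.44933845 = 17.55066155 g/L
Extraction % = 17.55066155 / 23.0 * 100
= 76.3072%

76.3072%


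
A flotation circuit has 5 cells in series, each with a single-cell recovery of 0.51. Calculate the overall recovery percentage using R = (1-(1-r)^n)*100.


Complement of single-cell recovery:
1 - r = 1 - 0.51 = 0.49
Raise to power n:
(1 - r)^5 = 0.49^5 = 0.0282475249
Overall recovery:
R = (1 - 0.0282475249) * 100
= 97.1752%

97.1752%


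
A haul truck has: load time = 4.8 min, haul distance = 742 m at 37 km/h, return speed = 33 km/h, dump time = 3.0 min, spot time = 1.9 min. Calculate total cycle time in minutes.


12.2523 min

Convert haul speed to m/min: 37 * 1000/60 = 616.6666667 m/min
Haul time = 742 / 616.6666667 = 1.203243243 min
Convert return speed to m/min: 33 * 1000/60 = 550 m/min
Return time = 742 / 550 = 1.349090909 min
Total cycle time:
= 4.8 + 1.203243243 + 3.0 + 1.349090909 + 1.9
= 12.2523 min


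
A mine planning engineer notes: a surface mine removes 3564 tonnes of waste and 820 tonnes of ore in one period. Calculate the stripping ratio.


4.3463

Stripping ratio = waste tonnage / ore tonnage
= 3564 / 820
= 4.3463


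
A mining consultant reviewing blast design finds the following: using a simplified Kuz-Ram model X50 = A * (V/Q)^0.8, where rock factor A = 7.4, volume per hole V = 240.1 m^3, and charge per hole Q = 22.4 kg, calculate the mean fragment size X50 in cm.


Compute V/Q:
V/Q = 240.1 / 22.4 = 10.71875
Raise to the power 0.8:
(V/Q)^0.8 = 10.71875^0.8 = 6.669838425
Multiply by A:
X50 = 7.4 * 6.669838425
= 49.3568 cm

49.3568 cm


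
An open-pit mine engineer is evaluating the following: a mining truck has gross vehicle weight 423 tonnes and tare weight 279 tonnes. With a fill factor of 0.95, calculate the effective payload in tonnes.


136.8 tonnes

Maximum payload = gross - tare
= 423 - 279 = 144 tonnes
Effective payload = max payload * fill factor
= 144 * 0.95
= 136.8 tonnes


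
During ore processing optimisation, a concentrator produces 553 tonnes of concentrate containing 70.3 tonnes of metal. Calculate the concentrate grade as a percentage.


Grade = (metal in concentrate / concentrate mass) * 100
= (70.3 / 553) * 100
= 0.127124774 * 100
= 12.7125%

12.7125%


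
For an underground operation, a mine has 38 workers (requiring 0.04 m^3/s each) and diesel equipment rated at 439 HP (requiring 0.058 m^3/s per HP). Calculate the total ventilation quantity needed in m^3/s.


Airflow for workers:
Q_people = 38 * 0.04 = 1.52 m^3/s
Airflow for diesel equipment:
Q_diesel = 439 * 0.058 = 25.462 m^3/s
Total ventilation:
Q_total = 1.52 + 25.462
= 26.982 m^3/s

26.982 m^3/s


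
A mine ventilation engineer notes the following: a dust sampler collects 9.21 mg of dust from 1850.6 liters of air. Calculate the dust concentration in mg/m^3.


Convert liters to m^3: 1 m^3 = 1000 L
Concentration = mass / volume * 1000
= 9.21 / 1850.6 * 1000
= 0.004976764293 * 1000
= 4.9768 mg/m^3

4.9768 mg/m^3


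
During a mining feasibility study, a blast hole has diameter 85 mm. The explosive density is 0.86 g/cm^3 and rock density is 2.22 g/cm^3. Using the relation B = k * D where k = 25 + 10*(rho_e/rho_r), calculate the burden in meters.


First, compute k:
rho_e / rho_r = 0.86 / 2.22 = 0.3873873874
k = 25 + 10 * 0.3873873874 = 28.87387387
Then, compute burden:
B = k * D / 1000 = 28.87387387 * 85 / 1000
= 2454.279279 / 1000
= 2.4543 m

2.4543 m


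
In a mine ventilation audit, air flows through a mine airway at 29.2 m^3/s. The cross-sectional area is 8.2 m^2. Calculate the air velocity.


Velocity = flow rate / cross-sectional area
= 29.2 / 8.2
= 3.561 m/s

3.561 m/s


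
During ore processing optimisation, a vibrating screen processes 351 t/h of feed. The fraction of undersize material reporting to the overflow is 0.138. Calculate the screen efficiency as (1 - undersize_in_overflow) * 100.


86.2%

Screen efficiency = (1 - fraction of undersize in overflow) * 100
= (1 - 0.138) * 100
= 0.862 * 100
= 86.2%


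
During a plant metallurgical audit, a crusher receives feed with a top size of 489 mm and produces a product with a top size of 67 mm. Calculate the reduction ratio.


7.2985

Reduction ratio = feed size / product size
= 489 / 67
= 7.2985


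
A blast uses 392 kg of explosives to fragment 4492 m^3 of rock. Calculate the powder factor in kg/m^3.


Powder factor = explosive mass / rock volume
= 392 / 4492
= 0.0873 kg/m^3

0.0873 kg/m^3


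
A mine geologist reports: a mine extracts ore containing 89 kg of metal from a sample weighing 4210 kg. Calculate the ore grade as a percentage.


2.114%

Ore grade = (metal mass / ore mass) * 100
= (89 / 4210) * 100
= 0.02114014252 * 100
= 2.114%


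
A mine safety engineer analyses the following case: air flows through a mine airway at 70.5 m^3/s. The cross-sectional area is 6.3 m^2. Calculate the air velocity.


11.1905 m/s

Velocity = flow rate / cross-sectional area
= 70.5 / 6.3
= 11.1905 m/s


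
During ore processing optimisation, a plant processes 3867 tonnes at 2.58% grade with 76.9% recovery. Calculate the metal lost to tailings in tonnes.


23.0465 tonnes

Total metal in feed:
= 3867 * 2.58 / 100 = 99.7686 tonnes
Metal recovered:
= 99.7686 * 76.9 / 100 = 76.7220534 tonnes
Metal lost to tailings:
= 99.7686 - 76.7220534
= 23.0465 tonnes


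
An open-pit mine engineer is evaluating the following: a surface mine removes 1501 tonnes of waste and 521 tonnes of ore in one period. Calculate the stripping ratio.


Stripping ratio = waste tonnage / ore tonnage
= 1501 / 521
= 2.881

2.881


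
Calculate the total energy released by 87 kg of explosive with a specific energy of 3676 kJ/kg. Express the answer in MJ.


319.812 MJ

Energy = mass * specific_energy / 1000
= 87 * 3676 / 1000
= 319812 / 1000
= 319.812 MJ


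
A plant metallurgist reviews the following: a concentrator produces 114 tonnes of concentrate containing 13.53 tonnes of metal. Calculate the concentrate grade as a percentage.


Grade = (metal in concentrate / concentrate mass) * 100
= (13.53 / 114) * 100
= 0.1186842105 * 100
= 11.8684%

11.8684%


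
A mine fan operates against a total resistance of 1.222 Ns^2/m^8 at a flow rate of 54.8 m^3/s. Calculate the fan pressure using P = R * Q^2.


Compute Q^2:
Q^2 = 54.8^2 = 3003.04
Compute pressure:
P = R * Q^2 = 1.222 * 3003.04
= 3669.7149 Pa

3669.7149 Pa


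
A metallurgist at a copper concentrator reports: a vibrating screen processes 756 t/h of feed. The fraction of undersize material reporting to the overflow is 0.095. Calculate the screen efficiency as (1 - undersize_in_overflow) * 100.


Screen efficiency = (1 - fraction of undersize in overflow) * 100
= (1 - 0.095) * 100
= 0.905 * 100
= 90.5%

90.5%


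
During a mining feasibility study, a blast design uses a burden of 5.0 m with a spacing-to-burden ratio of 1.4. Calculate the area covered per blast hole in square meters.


First, find the spacing:
Spacing = burden * ratio = 5.0 * 1.4
= 7.0 m
Then, calculate the area:
Area = burden * spacing = 5.0 * 7.0
= 35.0 m^2

35.0 m^2


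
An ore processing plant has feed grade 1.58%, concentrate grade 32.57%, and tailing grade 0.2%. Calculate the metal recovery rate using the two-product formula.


87.8814%

Using the two-product formula:
R = 100 * c * (f - t) / (f * (c - t))
Numerator = 100 * 32.57 * (1.58 - 0.2)
= 100 * 32.57 * 1.38
= 4494.66
Denominator = 1.58 * (32.57 - 0.2)
= 1.58 * 32.37
= 51.1446
R = 4494.66 / 51.1446
= 87.8814%


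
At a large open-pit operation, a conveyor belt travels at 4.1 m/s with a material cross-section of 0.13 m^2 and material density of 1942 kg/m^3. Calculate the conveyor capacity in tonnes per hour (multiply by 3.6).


Volumetric flow = speed * area
= 4.1 * 0.13 = 0.533 m^3/s
Mass flow = volumetric * density
= 0.533 * 1942 = 1035.086 kg/s
Convert to t/h: multiply by 3.6
Capacity = 1035.086 * 3.6
= 3726.3096 t/h

3726.3096 t/h


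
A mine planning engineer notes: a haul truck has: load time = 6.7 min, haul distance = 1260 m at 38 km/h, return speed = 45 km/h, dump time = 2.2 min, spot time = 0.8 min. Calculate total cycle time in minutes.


Convert haul speed to m/min: 38 * 1000/60 = 633.3333333 m/min
Haul time = 1260 / 633.3333333 = 1.989473684 min
Convert return speed to m/min: 45 * 1000/60 = 750 m/min
Return time = 1260 / 750 = 1.68 min
Total cycle time:
= 6.7 + 1.989473684 + 2.2 + 1.68 + 0.8
= 13.3695 min

13.3695 min


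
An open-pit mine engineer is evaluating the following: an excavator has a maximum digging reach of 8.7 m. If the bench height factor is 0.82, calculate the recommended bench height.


Bench height = reach * factor
= 8.7 * 0.82
= 7.134 m

7.134 m


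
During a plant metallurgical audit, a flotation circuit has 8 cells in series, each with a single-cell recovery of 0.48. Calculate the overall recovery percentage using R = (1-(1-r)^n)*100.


99.4654%

Complement of single-cell recovery:
1 - r = 1 - 0.48 = 0.52
Raise to power n:
(1 - r)^8 = 0.52^8 = 0.005345972853
Overall recovery:
R = (1 - 0.005345972853) * 100
= 99.4654%


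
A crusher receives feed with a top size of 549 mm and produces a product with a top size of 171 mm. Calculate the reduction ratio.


3.2105

Reduction ratio = feed size / product size
= 549 / 171
= 3.2105


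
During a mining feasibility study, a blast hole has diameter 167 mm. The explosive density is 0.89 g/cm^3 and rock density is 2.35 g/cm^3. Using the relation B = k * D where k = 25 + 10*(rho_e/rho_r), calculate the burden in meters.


First, compute k:
rho_e / rho_r = 0.89 / 2.35 = 0.3787234043
k = 25 + 10 * 0.3787234043 = 28.78723404
Then, compute burden:
B = k * D / 1000 = 28.78723404 * 167 / 1000
= 4807.468085 / 1000
= 4.8075 m

4.8075 m


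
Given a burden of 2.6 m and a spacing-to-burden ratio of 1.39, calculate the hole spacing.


3.614 m

Spacing = burden * ratio
= 2.6 * 1.39
= 3.614 m


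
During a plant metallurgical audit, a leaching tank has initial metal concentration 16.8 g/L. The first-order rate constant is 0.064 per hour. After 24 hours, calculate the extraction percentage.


78.476%

Compute the exponent:
-k * t = -0.064 * 24 = -1.536
Remaining concentration:
C = 16.8 * exp(-1.536)
= 16.8 * 0.2152403432
= 3.616037765 g/L
Extracted = 16.8 - 3.616037765 = 13.18396223 g/L
Extraction % = 13.18396223 / 16.8 * 100
= 78.476%


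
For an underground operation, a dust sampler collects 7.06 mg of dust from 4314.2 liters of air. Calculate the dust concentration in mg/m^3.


Convert liters to m^3: 1 m^3 = 1000 L
Concentration = mass / volume * 1000
= 7.06 / 4314.2 * 1000
= 0.001636456353 * 1000
= 1.6365 mg/m^3

1.6365 mg/m^3


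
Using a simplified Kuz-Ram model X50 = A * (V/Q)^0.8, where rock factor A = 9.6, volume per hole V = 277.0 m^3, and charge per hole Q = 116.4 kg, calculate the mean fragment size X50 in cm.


19.2085 cm

Compute V/Q:
V/Q = 277.0 / 116.4 = 2.379725086
Raise to the power 0.8:
(V/Q)^0.8 = 2.379725086^0.8 = 2.000881787
Multiply by A:
X50 = 9.6 * 2.000881787
= 19.2085 cm


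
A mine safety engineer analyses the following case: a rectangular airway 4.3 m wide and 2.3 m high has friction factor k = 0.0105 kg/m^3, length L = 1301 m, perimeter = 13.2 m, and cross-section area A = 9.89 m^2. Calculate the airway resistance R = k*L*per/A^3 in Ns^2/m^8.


0.1864 Ns^2/m^8

Compute the numerator:
k * L * per = 0.0105 * 1301 * 13.2
= 180.3186
Compute the denominator:
A^3 = 9.89^3 = 967.361669
Resistance:
R = 180.3186 / 967.361669
= 0.1864 Ns^2/m^8


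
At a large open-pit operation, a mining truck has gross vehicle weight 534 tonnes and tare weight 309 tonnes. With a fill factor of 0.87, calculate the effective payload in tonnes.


195.75 tonnes

Maximum payload = gross - tare
= 534 - 309 = 225 tonnes
Effective payload = max payload * fill factor
= 225 * 0.87
= 195.75 tonnes


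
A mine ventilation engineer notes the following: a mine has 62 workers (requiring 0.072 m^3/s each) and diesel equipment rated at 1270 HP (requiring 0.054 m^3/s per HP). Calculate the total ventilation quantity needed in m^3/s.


Airflow for workers:
Q_people = 62 * 0.072 = 4.464 m^3/s
Airflow for diesel equipment:
Q_diesel = 1270 * 0.054 = 68.58 m^3/s
Total ventilation:
Q_total = 4.464 + 68.58
= 73.044 m^3/s

73.044 m^3/s


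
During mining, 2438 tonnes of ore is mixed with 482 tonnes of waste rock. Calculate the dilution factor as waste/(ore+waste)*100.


16.5068%

Total material = ore + waste
= 2438 + 482 = 2920 tonnes
Dilution = waste / total * 100
= 482 / 2920 * 100
= 0.1650684932 * 100
= 16.5068%


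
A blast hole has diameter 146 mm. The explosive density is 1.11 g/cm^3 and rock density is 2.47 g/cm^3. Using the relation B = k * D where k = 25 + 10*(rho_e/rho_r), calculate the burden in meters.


4.3061 m

First, compute k:
rho_e / rho_r = 1.11 / 2.47 = 0.4493927126
k = 25 + 10 * 0.4493927126 = 29.49392713
Then, compute burden:
B = k * D / 1000 = 29.49392713 * 146 / 1000
= 4306.11336 / 1000
= 4.3061 m


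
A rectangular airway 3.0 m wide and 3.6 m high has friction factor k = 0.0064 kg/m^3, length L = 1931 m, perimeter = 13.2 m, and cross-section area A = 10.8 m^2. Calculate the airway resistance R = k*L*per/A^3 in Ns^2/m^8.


Compute the numerator:
k * L * per = 0.0064 * 1931 * 13.2
= 163.13088
Compute the denominator:
A^3 = 10.8^3 = 1259.712
Resistance:
R = 163.13088 / 1259.712
= 0.1295 Ns^2/m^8

0.1295 Ns^2/m^8


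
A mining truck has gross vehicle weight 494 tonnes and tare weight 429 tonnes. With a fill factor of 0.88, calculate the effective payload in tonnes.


Maximum payload = gross - tare
= 494 - 429 = 65 tonnes
Effective payload = max payload * fill factor
= 65 * 0.88
= 57.2 tonnes

57.2 tonnes


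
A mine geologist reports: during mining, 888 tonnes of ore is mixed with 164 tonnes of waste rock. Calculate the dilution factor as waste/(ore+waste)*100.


Total material = ore + waste
= 888 + 164 = 1052 tonnes
Dilution = waste / total * 100
= 164 / 1052 * 100
= 0.1558935361 * 100
= 15.5894%

15.5894%


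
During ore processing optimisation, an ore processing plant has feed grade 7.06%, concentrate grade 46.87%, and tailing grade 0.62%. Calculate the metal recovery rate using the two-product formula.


92.4409%

Using the two-product formula:
R = 100 * c * (f - t) / (f * (c - t))
Numerator = 100 * 46.87 * (7.06 - 0.62)
= 100 * 46.87 * 6.44
= 30184.28
Denominator = 7.06 * (46.87 - 0.62)
= 7.06 * 46.25
= 326.525
R = 30184.28 / 326.525
= 92.4409%


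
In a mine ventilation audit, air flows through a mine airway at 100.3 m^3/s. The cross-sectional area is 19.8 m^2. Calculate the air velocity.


Velocity = flow rate / cross-sectional area
= 100.3 / 19.8
= 5.0657 m/s

5.0657 m/s


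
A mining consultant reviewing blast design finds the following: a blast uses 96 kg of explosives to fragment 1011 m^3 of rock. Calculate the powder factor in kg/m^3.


Powder factor = explosive mass / rock volume
= 96 / 1011
= 0.095 kg/m^3

0.095 kg/m^3


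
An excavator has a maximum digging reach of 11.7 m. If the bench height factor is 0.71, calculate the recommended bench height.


Bench height = reach * factor
= 11.7 * 0.71
= 8.307 m

8.307 m


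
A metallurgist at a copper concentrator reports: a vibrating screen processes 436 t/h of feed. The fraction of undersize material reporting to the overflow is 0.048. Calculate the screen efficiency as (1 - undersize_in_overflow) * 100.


Screen efficiency = (1 - fraction of undersize in overflow) * 100
= (1 - 0.048) * 100
= 0.952 * 100
= 95.2%

95.2%


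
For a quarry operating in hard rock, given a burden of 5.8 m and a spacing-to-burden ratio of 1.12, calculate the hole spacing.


6.496 m

Spacing = burden * ratio
= 5.8 * 1.12
= 6.496 m


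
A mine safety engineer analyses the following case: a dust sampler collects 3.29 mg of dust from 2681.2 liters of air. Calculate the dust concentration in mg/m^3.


1.2271 mg/m^3

Convert liters to m^3: 1 m^3 = 1000 L
Concentration = mass / volume * 1000
= 3.29 / 2681.2 * 1000
= 0.001227062509 * 1000
= 1.2271 mg/m^3


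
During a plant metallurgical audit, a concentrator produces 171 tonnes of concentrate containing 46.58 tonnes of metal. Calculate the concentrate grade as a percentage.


Grade = (metal in concentrate / concentrate mass) * 100
= (46.58 / 171) * 100
= 0.2723976608 * 100
= 27.2398%

27.2398%


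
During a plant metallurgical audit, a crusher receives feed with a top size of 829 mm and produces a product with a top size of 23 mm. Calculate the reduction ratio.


Reduction ratio = feed size / product size
= 829 / 23
= 36.0435

36.0435


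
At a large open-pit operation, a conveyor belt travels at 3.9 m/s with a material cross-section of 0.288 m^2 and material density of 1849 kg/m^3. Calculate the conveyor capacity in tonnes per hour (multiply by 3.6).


Volumetric flow = speed * area
= 3.9 * 0.288 = 1.1232 m^3/s
Mass flow = volumetric * density
= 1.1232 * 1849 = 2076.7968 kg/s
Convert to t/h: multiply by 3.6
Capacity = 2076.7968 * 3.6
= 7476.4685 t/h

7476.4685 t/h


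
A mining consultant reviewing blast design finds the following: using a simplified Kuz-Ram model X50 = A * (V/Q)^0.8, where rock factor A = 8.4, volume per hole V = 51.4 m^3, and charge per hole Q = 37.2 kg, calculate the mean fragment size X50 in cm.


Compute V/Q:
V/Q = 51.4 / 37.2 = 1.38172043
Raise to the power 0.8:
(V/Q)^0.8 = 1.38172043^0.8 = 1.295197935
Multiply by A:
X50 = 8.4 * 1.295197935
= 10.8797 cm

10.8797 cm


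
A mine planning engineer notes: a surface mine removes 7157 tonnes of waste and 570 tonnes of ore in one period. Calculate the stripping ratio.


12.5561

Stripping ratio = waste tonnage / ore tonnage
= 7157 / 570
= 12.5561


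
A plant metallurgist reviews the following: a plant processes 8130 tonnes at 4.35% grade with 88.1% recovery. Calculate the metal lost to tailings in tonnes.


Total metal in feed:
= 8130 * 4.35 / 100 = 353.655 tonnes
Metal recovered:
= 353.655 * 88.1 / 100 = 311.570055 tonnes
Metal lost to tailings:
= 353.655 - 311.570055
= 42.0849 tonnes

42.0849 tonnes


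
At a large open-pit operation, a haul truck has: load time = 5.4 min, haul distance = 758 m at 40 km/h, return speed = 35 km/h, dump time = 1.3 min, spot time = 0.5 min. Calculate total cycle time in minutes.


9.6364 min

Convert haul speed to m/min: 40 * 1000/60 = 666.6666667 m/min
Haul time = 758 / 666.6666667 = 1.137 min
Convert return speed to m/min: 35 * 1000/60 = 583.3333333 m/min
Return time = 758 / 583.3333333 = 1.299428571 min
Total cycle time:
= 5.4 + 1.137 + 1.3 + 1.299428571 + 0.5
= 9.6364 min


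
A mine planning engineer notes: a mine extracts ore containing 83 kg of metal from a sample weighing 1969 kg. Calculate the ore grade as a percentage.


4.2153%

Ore grade = (metal mass / ore mass) * 100
= (83 / 1969) * 100
= 0.04215337735 * 100
= 4.2153%


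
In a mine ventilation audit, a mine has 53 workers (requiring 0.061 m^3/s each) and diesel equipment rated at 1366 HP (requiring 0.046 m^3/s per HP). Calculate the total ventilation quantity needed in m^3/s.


Airflow for workers:
Q_people = 53 * 0.061 = 3.233 m^3/s
Airflow for diesel equipment:
Q_diesel = 1366 * 0.046 = 62.836 m^3/s
Total ventilation:
Q_total = 3.233 + 62.836
= 66.069 m^3/s

66.069 m^3/s


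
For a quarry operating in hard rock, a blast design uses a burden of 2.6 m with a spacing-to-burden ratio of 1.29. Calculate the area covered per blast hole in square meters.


First, find the spacing:
Spacing = burden * ratio = 2.6 * 1.29
= 3.354 m
Then, calculate the area:
Area = burden * spacing = 2.6 * 3.354
= 8.7204 m^2

8.7204 m^2


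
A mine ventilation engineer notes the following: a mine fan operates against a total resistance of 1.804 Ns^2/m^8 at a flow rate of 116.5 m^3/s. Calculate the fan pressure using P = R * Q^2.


24484.339 Pa

Compute Q^2:
Q^2 = 116.5^2 = 13572.25
Compute pressure:
P = R * Q^2 = 1.804 * 13572.25
= 24484.339 Pa


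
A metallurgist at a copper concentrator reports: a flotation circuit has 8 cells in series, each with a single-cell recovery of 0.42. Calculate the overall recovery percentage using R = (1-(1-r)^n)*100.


Complement of single-cell recovery:
1 - r = 1 - 0.42 = 0.58
Raise to power n:
(1 - r)^8 = 0.58^8 = 0.01280630817
Overall recovery:
R = (1 - 0.01280630817) * 100
= 98.7194%

98.7194%


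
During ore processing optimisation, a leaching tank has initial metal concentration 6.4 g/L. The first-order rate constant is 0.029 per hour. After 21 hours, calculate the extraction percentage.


Compute the exponent:
-k * t = -0.029 * 21 = -0.609
Remaining concentration:
C = 6.4 * exp(-0.609)
= 6.4 * 0.5438944917
= 3.480924747 g/L
Extracted = 6.4 - 3.480924747 = 2.919075253 g/L
Extraction % = 2.919075253 / 6.4 * 100
= 45.6106%

45.6106%


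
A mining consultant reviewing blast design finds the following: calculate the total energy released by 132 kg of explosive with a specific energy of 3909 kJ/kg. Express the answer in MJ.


Energy = mass * specific_energy / 1000
= 132 * 3909 / 1000
= 515988 / 1000
= 515.988 MJ

515.988 MJ


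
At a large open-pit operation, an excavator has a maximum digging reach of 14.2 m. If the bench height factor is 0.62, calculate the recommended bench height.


Bench height = reach * factor
= 14.2 * 0.62
= 8.804 m

8.804 m


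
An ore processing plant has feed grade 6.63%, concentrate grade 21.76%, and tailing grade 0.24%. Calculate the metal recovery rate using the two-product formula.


97.455%

Using the two-product formula:
R = 100 * c * (f - t) / (f * (c - t))
Numerator = 100 * 21.76 * (6.63 - 0.24)
= 100 * 21.76 * 6.39
= 13904.64
Denominator = 6.63 * (21.76 - 0.24)
= 6.63 * 21.52
= 142.6776
R = 13904.64 / 142.6776
= 97.455%


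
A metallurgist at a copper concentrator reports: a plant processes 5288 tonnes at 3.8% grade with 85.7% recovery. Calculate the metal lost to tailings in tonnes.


Total metal in feed:
= 5288 * 3.8 / 100 = 200.944 tonnes
Metal recovered:
= 200.944 * 85.7 / 100 = 172.209008 tonnes
Metal lost to tailings:
= 200.944 - 172.209008
= 28.735 tonnes

28.735 tonnes


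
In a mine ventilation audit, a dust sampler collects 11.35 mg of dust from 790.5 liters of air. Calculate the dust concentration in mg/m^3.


Convert liters to m^3: 1 m^3 = 1000 L
Concentration = mass / volume * 1000
= 11.35 / 790.5 * 1000
= 0.01435800127 * 1000
= 14.358 mg/m^3

14.358 mg/m^3


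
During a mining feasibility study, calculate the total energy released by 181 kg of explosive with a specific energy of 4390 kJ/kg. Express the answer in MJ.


Energy = mass * specific_energy / 1000
= 181 * 4390 / 1000
= 794590 / 1000
= 794.59 MJ

794.59 MJ


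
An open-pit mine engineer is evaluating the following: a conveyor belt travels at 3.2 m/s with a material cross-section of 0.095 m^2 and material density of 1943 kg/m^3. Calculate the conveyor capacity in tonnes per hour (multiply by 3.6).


Volumetric flow = speed * area
= 3.2 * 0.095 = 0.304 m^3/s
Mass flow = volumetric * density
= 0.304 * 1943 = 590.672 kg/s
Convert to t/h: multiply by 3.6
Capacity = 590.672 * 3.6
= 2126.4192 t/h

2126.4192 t/h


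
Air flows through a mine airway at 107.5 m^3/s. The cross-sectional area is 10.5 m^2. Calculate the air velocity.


Velocity = flow rate / cross-sectional area
= 107.5 / 10.5
= 10.2381 m/s

10.2381 m/s


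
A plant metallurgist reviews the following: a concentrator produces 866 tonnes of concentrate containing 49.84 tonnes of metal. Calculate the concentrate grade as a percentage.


Grade = (metal in concentrate / concentrate mass) * 100
= (49.84 / 866) * 100
= 0.05755196305 * 100
= 5.7552%

5.7552%


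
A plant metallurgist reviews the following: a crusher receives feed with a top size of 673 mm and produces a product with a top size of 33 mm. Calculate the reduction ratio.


20.3939

Reduction ratio = feed size / product size
= 673 / 33
= 20.3939


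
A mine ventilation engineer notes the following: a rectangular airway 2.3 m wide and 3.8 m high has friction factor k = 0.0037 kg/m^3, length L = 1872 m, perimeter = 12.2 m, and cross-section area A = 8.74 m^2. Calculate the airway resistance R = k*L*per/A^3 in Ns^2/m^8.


0.1266 Ns^2/m^8

Compute the numerator:
k * L * per = 0.0037 * 1872 * 12.2
= 84.50208
Compute the denominator:
A^3 = 8.74^3 = 667.627624
Resistance:
R = 84.50208 / 667.627624
= 0.1266 Ns^2/m^8


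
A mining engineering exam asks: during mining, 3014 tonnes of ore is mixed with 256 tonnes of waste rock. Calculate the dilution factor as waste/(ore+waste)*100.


Total material = ore + waste
= 3014 + 256 = 3270 tonnes
Dilution = waste / total * 100
= 256 / 3270 * 100
= 0.07828746177 * 100
= 7.8287%

7.8287%


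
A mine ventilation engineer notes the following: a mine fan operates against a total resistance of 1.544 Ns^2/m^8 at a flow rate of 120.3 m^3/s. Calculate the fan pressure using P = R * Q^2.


Compute Q^2:
Q^2 = 120.3^2 = 14472.09
Compute pressure:
P = R * Q^2 = 1.544 * 14472.09
= 22344.907 Pa

22344.907 Pa


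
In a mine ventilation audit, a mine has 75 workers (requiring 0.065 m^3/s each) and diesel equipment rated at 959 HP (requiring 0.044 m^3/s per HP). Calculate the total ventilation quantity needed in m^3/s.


Airflow for workers:
Q_people = 75 * 0.065 = 4.875 m^3/s
Airflow for diesel equipment:
Q_diesel = 959 * 0.044 = 42.196 m^3/s
Total ventilation:
Q_total = 4.875 + 42.196
= 47.071 m^3/s

47.071 m^3/s


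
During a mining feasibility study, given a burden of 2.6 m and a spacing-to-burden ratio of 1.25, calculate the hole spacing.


Spacing = burden * ratio
= 2.6 * 1.25
= 3.25 m

3.25 m


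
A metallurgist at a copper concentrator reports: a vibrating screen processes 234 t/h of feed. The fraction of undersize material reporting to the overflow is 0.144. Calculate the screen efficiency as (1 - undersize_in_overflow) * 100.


Screen efficiency = (1 - fraction of undersize in overflow) * 100
= (1 - 0.144) * 100
= 0.856 * 100
= 85.6%

85.6%


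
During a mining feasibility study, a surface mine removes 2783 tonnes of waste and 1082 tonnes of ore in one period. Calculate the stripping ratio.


2.5721

Stripping ratio = waste tonnage / ore tonnage
= 2783 / 1082
= 2.5721
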